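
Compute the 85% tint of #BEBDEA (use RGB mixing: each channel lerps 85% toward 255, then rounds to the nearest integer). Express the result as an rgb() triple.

rgb(245, 245, 252)

#BEBDEA is rgb(190, 189, 234).
Lerp each channel 85% toward 255:
  R: 190 + 0.85×(255−190) = 190 + 55.25 = 245.25 → 245
  G: 189 + 0.85×(255−189) = 189 + 56.1 = 245.1 → 245
  B: 234 + 0.85×(255−234) = 234 + 17.85 = 251.85 → 252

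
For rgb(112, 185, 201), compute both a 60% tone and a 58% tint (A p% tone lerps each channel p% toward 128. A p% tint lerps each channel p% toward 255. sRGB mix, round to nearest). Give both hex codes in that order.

60% tone:
  R: 112 + 9.6 = 121.6 → 122
  G: 185 − 34.2 = 150.8 → 151
  B: 201 + 0.6×(128−201) = 201 − 43.8 = 157.2 → 157
  → #7a979d
58% tint:
  R: 112 + 82.94 = 194.94 → 195
  G: 185 + 40.6 = 225.6 → 226
  B: 201 + 31.32 = 232.32 → 232
  → #c3e2e8

#7a979d, #c3e2e8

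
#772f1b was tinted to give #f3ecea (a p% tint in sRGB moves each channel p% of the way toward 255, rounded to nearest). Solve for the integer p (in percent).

#772f1b is rgb(119, 47, 27); #f3ecea is rgb(243, 236, 234).
On the B channel (widest range): 234 ≈ 27 + (p/100)(255 − 27), so p ≈ 100×(234 − 27)/(255 − 27) = 20700/228 = 90.79.
p = 91 reproduces all three channels after rounding.

91%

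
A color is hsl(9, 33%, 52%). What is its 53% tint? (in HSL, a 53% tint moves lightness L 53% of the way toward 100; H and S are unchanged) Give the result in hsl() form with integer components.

L moves 53% from 52 toward 100: 52 + 25.44 = 77.44 → 77.
H and S are unchanged.

hsl(9, 33%, 77%)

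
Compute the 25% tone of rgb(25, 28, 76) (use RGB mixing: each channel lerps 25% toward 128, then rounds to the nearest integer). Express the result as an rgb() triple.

rgb(51, 53, 89)

Lerp each channel 25% toward 128:
  R: 25 + 0.25×(128−25) = 25 + 25.75 = 50.75 → 51
  G: 28 + 0.25×(128−28) = 28 + 25 = 53 → 53
  B: 76 + 0.25×(128−76) = 76 + 13 = 89 → 89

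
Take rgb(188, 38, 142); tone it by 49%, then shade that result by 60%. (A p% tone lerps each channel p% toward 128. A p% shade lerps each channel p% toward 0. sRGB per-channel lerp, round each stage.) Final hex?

#402136

A 49% tone moves each channel 49% toward 128:
  R: 188 + 0.49×(128−188) = 188 − 29.4 = 158.6 → 159
  G: 38 + 44.1 = 82.1 → 82
  B: 142 + 0.49×(128−142) = 142 − 6.86 = 135.14 → 135
After the tone: rgb(159, 82, 135) = #9F5287.
A 60% shade moves each channel 60% toward 0:
  R: 159 + 0.6×(0−159) = 159 − 95.4 = 63.6 → 64
  G: 82 + 0.6×(0−82) = 82 − 49.2 = 32.8 → 33
  B: 135 + 0.6×(0−135) = 135 − 81 = 54 → 54
rgb(64, 33, 54) = #402136.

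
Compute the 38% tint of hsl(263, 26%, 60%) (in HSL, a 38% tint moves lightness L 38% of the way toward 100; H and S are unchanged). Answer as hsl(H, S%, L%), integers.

L moves 38% from 60 toward 100: 60 + 15.2 = 75.2 → 75.
H and S are unchanged.

hsl(263, 26%, 75%)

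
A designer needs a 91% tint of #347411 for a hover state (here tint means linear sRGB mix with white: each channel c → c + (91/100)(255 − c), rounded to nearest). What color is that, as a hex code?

#347411 is rgb(52, 116, 17).
A 91% tint moves each channel 91% toward 255:
  R: 52 + 184.73 = 236.73 → 237
  G: 116 + 0.91×(255−116) = 116 + 126.49 = 242.49 → 242
  B: 17 + 216.58 = 233.58 → 234
rgb(237, 242, 234) = #EDF2EA.

#EDF2EA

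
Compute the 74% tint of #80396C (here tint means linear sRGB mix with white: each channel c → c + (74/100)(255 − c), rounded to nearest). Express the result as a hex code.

#80396C is rgb(128, 57, 108).
Lerp each channel 74% toward 255:
  R: 128 + 0.74×(255−128) = 128 + 93.98 = 221.98 → 222
  G: 57 + 0.74×(255−57) = 57 + 146.52 = 203.52 → 204
  B: 108 + 0.74×(255−108) = 108 + 108.78 = 216.78 → 217
rgb(222, 204, 217) = #DECCD9.

#DECCD9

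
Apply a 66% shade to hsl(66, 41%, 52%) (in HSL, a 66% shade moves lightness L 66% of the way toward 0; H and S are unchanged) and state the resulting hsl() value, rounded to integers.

L moves 66% from 52 toward 0: 52 − 34.32 = 17.68 → 18.
H and S are unchanged.

hsl(66, 41%, 18%)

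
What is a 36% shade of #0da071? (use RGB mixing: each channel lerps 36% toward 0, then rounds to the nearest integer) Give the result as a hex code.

#086648

#0da071 is rgb(13, 160, 113).
A 36% shade moves each channel 36% toward 0:
  R: 13 − 4.68 = 8.32 → 8
  G: 160 − 57.6 = 102.4 → 102
  B: 113 + 0.36×(0−113) = 113 − 40.68 = 72.32 → 72
rgb(8, 102, 72) = #086648.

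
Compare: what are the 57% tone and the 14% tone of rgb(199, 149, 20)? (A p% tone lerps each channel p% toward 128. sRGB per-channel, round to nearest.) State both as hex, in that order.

57% tone:
  R: 199 − 40.47 = 158.53 → 159
  G: 149 − 11.97 = 137.03 → 137
  B: 20 + 0.57×(128−20) = 20 + 61.56 = 81.56 → 82
  → #9F8952
14% tone:
  R: 199 + 0.14×(128−199) = 199 − 9.94 = 189.06 → 189
  G: 149 − 2.94 = 146.06 → 146
  B: 20 + 0.14×(128−20) = 20 + 15.12 = 35.12 → 35
  → #BD9223

#9F8952, #BD9223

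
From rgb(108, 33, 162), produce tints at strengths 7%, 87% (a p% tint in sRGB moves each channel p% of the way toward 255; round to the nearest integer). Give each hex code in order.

#7631A9, #ECE2F3

7%: (108 + 10.29 = 118.29→118, 33 + 15.54 = 48.54→49, 162 + 6.51 = 168.51→169) → #7631A9
87%: (108 + 127.89 = 235.89→236, 33 + 193.14 = 226.14→226, 162 + 80.91 = 242.91→243) → #ECE2F3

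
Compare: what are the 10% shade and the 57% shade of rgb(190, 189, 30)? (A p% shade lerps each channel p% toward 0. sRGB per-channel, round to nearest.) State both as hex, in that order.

#ABAA1B, #52510D

10% shade:
  R: 190 − 19 = 171 → 171
  G: 189 − 18.9 = 170.1 → 170
  B: 30 − 3 = 27 → 27
  → #ABAA1B
57% shade:
  R: 190 + 0.57×(0−190) = 190 − 108.3 = 81.7 → 82
  G: 189 + 0.57×(0−189) = 189 − 107.73 = 81.27 → 81
  B: 30 − 17.1 = 12.9 → 13
  → #52510D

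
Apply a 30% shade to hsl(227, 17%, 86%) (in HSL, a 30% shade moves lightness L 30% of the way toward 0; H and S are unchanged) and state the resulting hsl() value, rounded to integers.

hsl(227, 17%, 60%)

L moves 30% from 86 toward 0: 86 − 25.8 = 60.2 → 60.
H and S are unchanged.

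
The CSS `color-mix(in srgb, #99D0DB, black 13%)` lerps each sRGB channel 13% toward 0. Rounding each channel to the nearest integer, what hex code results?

#99D0DB is rgb(153, 208, 219).
Per channel, c → c + 0.13(0 − c):
  R: 153 + 0.13×(0−153) = 153 − 19.89 = 133.11 → 133
  G: 208 − 27.04 = 180.96 → 181
  B: 219 − 28.47 = 190.53 → 191
rgb(133, 181, 191) = #85B5BF.

#85B5BF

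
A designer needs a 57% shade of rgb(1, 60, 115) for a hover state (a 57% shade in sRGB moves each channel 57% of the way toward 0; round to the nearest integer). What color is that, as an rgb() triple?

rgb(0, 26, 49)

Lerp each channel 57% toward 0:
  R: 1 + 0.57×(0−1) = 1 − 0.57 = 0.43 → 0
  G: 60 + 0.57×(0−60) = 60 − 34.2 = 25.8 → 26
  B: 115 + 0.57×(0−115) = 115 − 65.55 = 49.45 → 49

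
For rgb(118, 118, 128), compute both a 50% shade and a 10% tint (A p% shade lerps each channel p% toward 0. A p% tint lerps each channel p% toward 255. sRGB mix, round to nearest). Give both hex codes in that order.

50% shade:
  R: 118 + 0.5×(0−118) = 118 − 59 = 59 → 59
  G: 118 + 0.5×(0−118) = 118 − 59 = 59 → 59
  B: 128 + 0.5×(0−128) = 128 − 64 = 64 → 64
  → #3b3b40
10% tint:
  R: 118 + 0.1×(255−118) = 118 + 13.7 = 131.7 → 132
  G: 118 + 0.1×(255−118) = 118 + 13.7 = 131.7 → 132
  B: 128 + 0.1×(255−128) = 128 + 12.7 = 140.7 → 141
  → #84848d

#3b3b40, #84848d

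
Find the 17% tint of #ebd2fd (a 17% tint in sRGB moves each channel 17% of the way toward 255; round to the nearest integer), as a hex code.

#eedafd

#ebd2fd is rgb(235, 210, 253).
A 17% tint moves each channel 17% toward 255:
  R: 235 + 0.17×(255−235) = 235 + 3.4 = 238.4 → 238
  G: 210 + 7.65 = 217.65 → 218
  B: 253 + 0.34 = 253.34 → 253
rgb(238, 218, 253) = #eedafd.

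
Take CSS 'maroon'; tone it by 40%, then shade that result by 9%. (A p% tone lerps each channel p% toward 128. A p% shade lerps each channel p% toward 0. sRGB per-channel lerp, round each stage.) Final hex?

CSS maroon is rgb(128, 0, 0).
A 40% tone moves each channel 40% toward 128:
  R: 128 + 0 = 128 → 128
  G: 0 + 0.4×(128−0) = 0 + 51.2 = 51.2 → 51
  B: 0 + 0.4×(128−0) = 0 + 51.2 = 51.2 → 51
After the tone: rgb(128, 51, 51) = #803333.
Per channel, c → c + 0.09(0 − c):
  R: 128 + 0.09×(0−128) = 128 − 11.52 = 116.48 → 116
  G: 51 − 4.59 = 46.41 → 46
  B: 51 − 4.59 = 46.41 → 46
rgb(116, 46, 46) = #742e2e.

#742e2e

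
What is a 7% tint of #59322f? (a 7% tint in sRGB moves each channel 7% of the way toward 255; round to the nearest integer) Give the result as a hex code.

#65403e

#59322f is rgb(89, 50, 47).
A 7% tint moves each channel 7% toward 255:
  R: 89 + 11.62 = 100.62 → 101
  G: 50 + 14.35 = 64.35 → 64
  B: 47 + 14.56 = 61.56 → 62
rgb(101, 64, 62) = #65403e.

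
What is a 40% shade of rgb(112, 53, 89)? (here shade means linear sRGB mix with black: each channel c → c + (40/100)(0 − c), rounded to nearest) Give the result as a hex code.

#432035

A 40% shade moves each channel 40% toward 0:
  R: 112 − 44.8 = 67.2 → 67
  G: 53 + 0.4×(0−53) = 53 − 21.2 = 31.8 → 32
  B: 89 + 0.4×(0−89) = 89 − 35.6 = 53.4 → 53
rgb(67, 32, 53) = #432035.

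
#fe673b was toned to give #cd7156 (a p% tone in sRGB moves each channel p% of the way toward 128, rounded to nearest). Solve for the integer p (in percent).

#fe673b is rgb(254, 103, 59); #cd7156 is rgb(205, 113, 86).
On the R channel (widest range): 205 ≈ 254 + (p/100)(128 − 254), so p ≈ 100×(205 − 254)/(128 − 254) = -4900/-126 = 38.89.
p = 39 reproduces all three channels after rounding.

39%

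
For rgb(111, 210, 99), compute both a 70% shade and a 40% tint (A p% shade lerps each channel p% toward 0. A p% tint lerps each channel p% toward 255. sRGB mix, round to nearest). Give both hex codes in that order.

70% shade:
  R: 111 − 77.7 = 33.3 → 33
  G: 210 − 147 = 63 → 63
  B: 99 + 0.7×(0−99) = 99 − 69.3 = 29.7 → 30
  → #213F1E
40% tint:
  R: 111 + 57.6 = 168.6 → 169
  G: 210 + 0.4×(255−210) = 210 + 18 = 228 → 228
  B: 99 + 0.4×(255−99) = 99 + 62.4 = 161.4 → 161
  → #A9E4A1

#213F1E, #A9E4A1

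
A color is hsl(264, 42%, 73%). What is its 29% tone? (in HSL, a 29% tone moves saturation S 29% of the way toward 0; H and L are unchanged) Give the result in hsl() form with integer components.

S moves 29% from 42 toward 0: 42 − 12.18 = 29.82 → 30.
H and L are unchanged.

hsl(264, 30%, 73%)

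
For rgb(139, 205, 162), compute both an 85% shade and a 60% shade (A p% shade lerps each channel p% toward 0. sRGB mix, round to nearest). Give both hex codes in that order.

#151f18, #385241

85% shade:
  R: 139 + 0.85×(0−139) = 139 − 118.15 = 20.85 → 21
  G: 205 + 0.85×(0−205) = 205 − 174.25 = 30.75 → 31
  B: 162 − 137.7 = 24.3 → 24
  → #151f18
60% shade:
  R: 139 + 0.6×(0−139) = 139 − 83.4 = 55.6 → 56
  G: 205 − 123 = 82 → 82
  B: 162 + 0.6×(0−162) = 162 − 97.2 = 64.8 → 65
  → #385241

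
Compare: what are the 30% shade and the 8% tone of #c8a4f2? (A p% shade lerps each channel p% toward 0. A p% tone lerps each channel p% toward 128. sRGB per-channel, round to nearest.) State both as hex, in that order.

#c8a4f2 is rgb(200, 164, 242).
30% shade:
  R: 200 − 60 = 140 → 140
  G: 164 + 0.3×(0−164) = 164 − 49.2 = 114.8 → 115
  B: 242 − 72.6 = 169.4 → 169
  → #8c73a9
8% tone:
  R: 200 − 5.76 = 194.24 → 194
  G: 164 + 0.08×(128−164) = 164 − 2.88 = 161.12 → 161
  B: 242 + 0.08×(128−242) = 242 − 9.12 = 232.88 → 233
  → #c2a1e9

#8c73a9, #c2a1e9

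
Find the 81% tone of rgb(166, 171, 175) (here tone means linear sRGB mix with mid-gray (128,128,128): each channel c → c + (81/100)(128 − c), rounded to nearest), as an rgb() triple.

An 81% tone moves each channel 81% toward 128:
  R: 166 − 30.78 = 135.22 → 135
  G: 171 − 34.83 = 136.17 → 136
  B: 175 − 38.07 = 136.93 → 137

rgb(135, 136, 137)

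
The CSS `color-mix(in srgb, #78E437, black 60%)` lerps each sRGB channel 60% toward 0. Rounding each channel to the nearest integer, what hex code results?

#305B16

#78E437 is rgb(120, 228, 55).
Per channel, c → c + 0.6(0 − c):
  R: 120 − 72 = 48 → 48
  G: 228 + 0.6×(0−228) = 228 − 136.8 = 91.2 → 91
  B: 55 − 33 = 22 → 22
rgb(48, 91, 22) = #305B16.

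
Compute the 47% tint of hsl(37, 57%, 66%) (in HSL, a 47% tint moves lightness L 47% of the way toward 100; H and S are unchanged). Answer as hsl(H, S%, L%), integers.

hsl(37, 57%, 82%)

L moves 47% from 66 toward 100: 66 + 15.98 = 81.98 → 82.
H and S are unchanged.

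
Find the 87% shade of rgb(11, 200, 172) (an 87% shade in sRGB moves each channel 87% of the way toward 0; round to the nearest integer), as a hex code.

#011a16

Lerp each channel 87% toward 0:
  R: 11 − 9.57 = 1.43 → 1
  G: 200 + 0.87×(0−200) = 200 − 174 = 26 → 26
  B: 172 − 149.64 = 22.36 → 22
rgb(1, 26, 22) = #011a16.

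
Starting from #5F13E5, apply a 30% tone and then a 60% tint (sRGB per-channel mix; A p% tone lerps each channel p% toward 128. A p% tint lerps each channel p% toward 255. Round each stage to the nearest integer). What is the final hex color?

#C3AEE9

#5F13E5 is rgb(95, 19, 229).
Per channel, c → c + 0.3(128 − c):
  R: 95 + 9.9 = 104.9 → 105
  G: 19 + 0.3×(128−19) = 19 + 32.7 = 51.7 → 52
  B: 229 + 0.3×(128−229) = 229 − 30.3 = 198.7 → 199
After the tone: rgb(105, 52, 199) = #6934C7.
A 60% tint moves each channel 60% toward 255:
  R: 105 + 90 = 195 → 195
  G: 52 + 0.6×(255−52) = 52 + 121.8 = 173.8 → 174
  B: 199 + 0.6×(255−199) = 199 + 33.6 = 232.6 → 233
rgb(195, 174, 233) = #C3AEE9.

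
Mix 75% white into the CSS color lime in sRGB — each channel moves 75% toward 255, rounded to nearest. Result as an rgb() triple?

CSS lime is rgb(0, 255, 0).
Per channel, c → c + 0.75(255 − c):
  R: 0 + 191.25 = 191.25 → 191
  G: 255 + 0 = 255 → 255
  B: 0 + 0.75×(255−0) = 0 + 191.25 = 191.25 → 191

rgb(191, 255, 191)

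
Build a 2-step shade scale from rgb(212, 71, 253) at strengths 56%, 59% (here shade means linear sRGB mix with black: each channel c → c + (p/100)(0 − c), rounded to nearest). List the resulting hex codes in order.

#5D1F6F, #571D68

56%: (212 − 118.72 = 93.28→93, 71 − 39.76 = 31.24→31, 253 − 141.68 = 111.32→111) → #5D1F6F
59%: (212 − 125.08 = 86.92→87, 71 − 41.89 = 29.11→29, 253 − 149.27 = 103.73→104) → #571D68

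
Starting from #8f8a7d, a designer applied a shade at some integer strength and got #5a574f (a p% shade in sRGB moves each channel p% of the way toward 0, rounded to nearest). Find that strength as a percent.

37%

#8f8a7d is rgb(143, 138, 125); #5a574f is rgb(90, 87, 79).
On the R channel (widest range): 90 ≈ 143 + (p/100)(0 − 143), so p ≈ 100×(90 − 143)/(0 − 143) = -5300/-143 = 37.06.
p = 37 reproduces all three channels after rounding.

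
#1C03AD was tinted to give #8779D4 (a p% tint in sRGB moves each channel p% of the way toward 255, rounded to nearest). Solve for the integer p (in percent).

47%

#1C03AD is rgb(28, 3, 173); #8779D4 is rgb(135, 121, 212).
On the G channel (widest range): 121 ≈ 3 + (p/100)(255 − 3), so p ≈ 100×(121 − 3)/(255 − 3) = 11800/252 = 46.83.
p = 47 reproduces all three channels after rounding.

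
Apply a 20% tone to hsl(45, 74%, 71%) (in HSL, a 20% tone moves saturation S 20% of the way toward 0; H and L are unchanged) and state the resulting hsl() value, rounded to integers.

hsl(45, 59%, 71%)

S moves 20% from 74 toward 0: 74 − 14.8 = 59.2 → 59.
H and L are unchanged.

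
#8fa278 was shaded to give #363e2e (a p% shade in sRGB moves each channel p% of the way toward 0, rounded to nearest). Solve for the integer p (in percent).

62%

#8fa278 is rgb(143, 162, 120); #363e2e is rgb(54, 62, 46).
On the G channel (widest range): 62 ≈ 162 + (p/100)(0 − 162), so p ≈ 100×(62 − 162)/(0 − 162) = -10000/-162 = 61.73.
p = 62 reproduces all three channels after rounding.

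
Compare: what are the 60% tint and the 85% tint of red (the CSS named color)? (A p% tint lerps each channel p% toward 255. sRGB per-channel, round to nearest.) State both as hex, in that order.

#FF9999, #FFD9D9

CSS red is rgb(255, 0, 0).
60% tint:
  R: 255 + 0 = 255 → 255
  G: 0 + 0.6×(255−0) = 0 + 153 = 153 → 153
  B: 0 + 0.6×(255−0) = 0 + 153 = 153 → 153
  → #FF9999
85% tint:
  R: 255 + 0 = 255 → 255
  G: 0 + 0.85×(255−0) = 0 + 216.75 = 216.75 → 217
  B: 0 + 0.85×(255−0) = 0 + 216.75 = 216.75 → 217
  → #FFD9D9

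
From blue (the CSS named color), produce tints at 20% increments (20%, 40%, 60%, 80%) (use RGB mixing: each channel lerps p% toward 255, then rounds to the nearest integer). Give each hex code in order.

#3333FF, #6666FF, #9999FF, #CCCCFF

CSS blue is rgb(0, 0, 255).
20%: (0 + 51 = 51→51, 0 + 51 = 51→51, 255→255) → #3333FF
40%: (0 + 102 = 102→102, 0 + 102 = 102→102, 255→255) → #6666FF
60%: (0 + 153 = 153→153, 0 + 153 = 153→153, 255→255) → #9999FF
80%: (0 + 204 = 204→204, 0 + 204 = 204→204, 255→255) → #CCCCFF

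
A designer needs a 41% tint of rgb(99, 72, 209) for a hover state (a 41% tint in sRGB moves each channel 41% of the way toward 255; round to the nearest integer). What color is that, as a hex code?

#a393e4

Lerp each channel 41% toward 255:
  R: 99 + 0.41×(255−99) = 99 + 63.96 = 162.96 → 163
  G: 72 + 0.41×(255−72) = 72 + 75.03 = 147.03 → 147
  B: 209 + 0.41×(255−209) = 209 + 18.86 = 227.86 → 228
rgb(163, 147, 228) = #a393e4.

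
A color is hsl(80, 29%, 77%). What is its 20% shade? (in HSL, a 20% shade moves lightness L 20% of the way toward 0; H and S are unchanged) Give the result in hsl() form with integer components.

L moves 20% from 77 toward 0: 77 − 15.4 = 61.6 → 62.
H and S are unchanged.

hsl(80, 29%, 62%)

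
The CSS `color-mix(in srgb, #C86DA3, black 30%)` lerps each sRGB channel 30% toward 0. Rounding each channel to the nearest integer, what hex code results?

#8C4C72

#C86DA3 is rgb(200, 109, 163).
Lerp each channel 30% toward 0:
  R: 200 + 0.3×(0−200) = 200 − 60 = 140 → 140
  G: 109 + 0.3×(0−109) = 109 − 32.7 = 76.3 → 76
  B: 163 − 48.9 = 114.1 → 114
rgb(140, 76, 114) = #8C4C72.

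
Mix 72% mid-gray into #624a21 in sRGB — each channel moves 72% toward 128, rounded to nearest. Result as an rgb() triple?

#624a21 is rgb(98, 74, 33).
A 72% tone moves each channel 72% toward 128:
  R: 98 + 0.72×(128−98) = 98 + 21.6 = 119.6 → 120
  G: 74 + 0.72×(128−74) = 74 + 38.88 = 112.88 → 113
  B: 33 + 68.4 = 101.4 → 101

rgb(120, 113, 101)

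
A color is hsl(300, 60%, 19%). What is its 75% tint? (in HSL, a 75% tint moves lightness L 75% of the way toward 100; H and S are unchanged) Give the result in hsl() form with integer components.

L moves 75% from 19 toward 100: 19 + 60.75 = 79.75 → 80.
H and S are unchanged.

hsl(300, 60%, 80%)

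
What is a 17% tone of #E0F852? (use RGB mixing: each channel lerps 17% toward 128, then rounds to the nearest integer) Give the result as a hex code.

#E0F852 is rgb(224, 248, 82).
A 17% tone moves each channel 17% toward 128:
  R: 224 − 16.32 = 207.68 → 208
  G: 248 − 20.4 = 227.6 → 228
  B: 82 + 0.17×(128−82) = 82 + 7.82 = 89.82 → 90
rgb(208, 228, 90) = #D0E45A.

#D0E45A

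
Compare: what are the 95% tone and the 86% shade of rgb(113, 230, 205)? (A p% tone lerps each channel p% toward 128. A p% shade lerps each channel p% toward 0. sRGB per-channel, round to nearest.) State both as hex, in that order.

95% tone:
  R: 113 + 0.95×(128−113) = 113 + 14.25 = 127.25 → 127
  G: 230 + 0.95×(128−230) = 230 − 96.9 = 133.1 → 133
  B: 205 − 73.15 = 131.85 → 132
  → #7F8584
86% shade:
  R: 113 + 0.86×(0−113) = 113 − 97.18 = 15.82 → 16
  G: 230 + 0.86×(0−230) = 230 − 197.8 = 32.2 → 32
  B: 205 − 176.3 = 28.7 → 29
  → #10201D

#7F8584, #10201D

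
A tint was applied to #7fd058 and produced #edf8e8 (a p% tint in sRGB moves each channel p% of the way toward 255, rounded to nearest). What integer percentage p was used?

#7fd058 is rgb(127, 208, 88); #edf8e8 is rgb(237, 248, 232).
On the B channel (widest range): 232 ≈ 88 + (p/100)(255 − 88), so p ≈ 100×(232 − 88)/(255 − 88) = 14400/167 = 86.23.
p = 86 reproduces all three channels after rounding.

86%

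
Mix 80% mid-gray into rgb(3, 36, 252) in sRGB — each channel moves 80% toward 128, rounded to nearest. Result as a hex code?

An 80% tone moves each channel 80% toward 128:
  R: 3 + 100 = 103 → 103
  G: 36 + 73.6 = 109.6 → 110
  B: 252 − 99.2 = 152.8 → 153
rgb(103, 110, 153) = #676e99.

#676e99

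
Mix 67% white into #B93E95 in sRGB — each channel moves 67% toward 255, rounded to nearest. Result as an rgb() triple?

#B93E95 is rgb(185, 62, 149).
Per channel, c → c + 0.67(255 − c):
  R: 185 + 46.9 = 231.9 → 232
  G: 62 + 0.67×(255−62) = 62 + 129.31 = 191.31 → 191
  B: 149 + 0.67×(255−149) = 149 + 71.02 = 220.02 → 220

rgb(232, 191, 220)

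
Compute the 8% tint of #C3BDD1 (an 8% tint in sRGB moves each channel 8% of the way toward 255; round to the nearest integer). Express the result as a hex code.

#C8C2D5

#C3BDD1 is rgb(195, 189, 209).
An 8% tint moves each channel 8% toward 255:
  R: 195 + 4.8 = 199.8 → 200
  G: 189 + 0.08×(255−189) = 189 + 5.28 = 194.28 → 194
  B: 209 + 0.08×(255−209) = 209 + 3.68 = 212.68 → 213
rgb(200, 194, 213) = #C8C2D5.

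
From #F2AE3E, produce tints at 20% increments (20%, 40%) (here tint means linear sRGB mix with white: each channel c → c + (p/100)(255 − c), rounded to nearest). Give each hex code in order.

#F2AE3E is rgb(242, 174, 62).
20%: (242 + 2.6 = 244.6→245, 174 + 16.2 = 190.2→190, 62 + 38.6 = 100.6→101) → #F5BE65
40%: (242 + 5.2 = 247.2→247, 174 + 32.4 = 206.4→206, 62 + 77.2 = 139.2→139) → #F7CE8B

#F5BE65, #F7CE8B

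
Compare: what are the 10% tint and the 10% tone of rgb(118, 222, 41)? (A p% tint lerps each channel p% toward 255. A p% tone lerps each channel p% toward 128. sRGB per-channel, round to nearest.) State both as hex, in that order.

#84E13E, #77D532

10% tint:
  R: 118 + 13.7 = 131.7 → 132
  G: 222 + 0.1×(255−222) = 222 + 3.3 = 225.3 → 225
  B: 41 + 21.4 = 62.4 → 62
  → #84E13E
10% tone:
  R: 118 + 0.1×(128−118) = 118 + 1 = 119 → 119
  G: 222 + 0.1×(128−222) = 222 − 9.4 = 212.6 → 213
  B: 41 + 0.1×(128−41) = 41 + 8.7 = 49.7 → 50
  → #77D532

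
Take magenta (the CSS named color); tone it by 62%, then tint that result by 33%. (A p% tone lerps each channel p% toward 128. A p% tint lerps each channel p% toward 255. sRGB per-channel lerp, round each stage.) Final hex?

CSS magenta is rgb(255, 0, 255).
Per channel, c → c + 0.62(128 − c):
  R: 255 + 0.62×(128−255) = 255 − 78.74 = 176.26 → 176
  G: 0 + 79.36 = 79.36 → 79
  B: 255 − 78.74 = 176.26 → 176
After the tone: rgb(176, 79, 176) = #B04FB0.
Per channel, c → c + 0.33(255 − c):
  R: 176 + 0.33×(255−176) = 176 + 26.07 = 202.07 → 202
  G: 79 + 0.33×(255−79) = 79 + 58.08 = 137.08 → 137
  B: 176 + 26.07 = 202.07 → 202
rgb(202, 137, 202) = #CA89CA.

#CA89CA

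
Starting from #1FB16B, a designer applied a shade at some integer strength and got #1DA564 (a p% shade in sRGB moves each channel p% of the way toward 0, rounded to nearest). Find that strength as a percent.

7%

#1FB16B is rgb(31, 177, 107); #1DA564 is rgb(29, 165, 100).
On the G channel (widest range): 165 ≈ 177 + (p/100)(0 − 177), so p ≈ 100×(165 − 177)/(0 − 177) = -1200/-177 = 6.78.
p = 7 reproduces all three channels after rounding.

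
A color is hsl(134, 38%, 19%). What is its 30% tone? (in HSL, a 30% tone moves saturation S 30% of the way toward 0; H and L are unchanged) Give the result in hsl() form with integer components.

hsl(134, 27%, 19%)

S moves 30% from 38 toward 0: 38 − 11.4 = 26.6 → 27.
H and L are unchanged.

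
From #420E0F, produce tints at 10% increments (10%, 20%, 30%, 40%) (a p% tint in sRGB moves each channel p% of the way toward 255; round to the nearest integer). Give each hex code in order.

#420E0F is rgb(66, 14, 15).
10%: (66 + 18.9 = 84.9→85, 14 + 24.1 = 38.1→38, 15 + 24 = 39→39) → #552627
20%: (66 + 37.8 = 103.8→104, 14 + 48.2 = 62.2→62, 15 + 48 = 63→63) → #683E3F
30%: (66 + 56.7 = 122.7→123, 14 + 72.3 = 86.3→86, 15 + 72 = 87→87) → #7B5657
40%: (66 + 75.6 = 141.6→142, 14 + 96.4 = 110.4→110, 15 + 96 = 111→111) → #8E6E6F

#552627, #683E3F, #7B5657, #8E6E6F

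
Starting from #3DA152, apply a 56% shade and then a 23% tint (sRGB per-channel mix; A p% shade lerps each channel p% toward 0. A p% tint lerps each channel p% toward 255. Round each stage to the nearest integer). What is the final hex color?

#4F7156

#3DA152 is rgb(61, 161, 82).
Per channel, c → c + 0.56(0 − c):
  R: 61 − 34.16 = 26.84 → 27
  G: 161 − 90.16 = 70.84 → 71
  B: 82 + 0.56×(0−82) = 82 − 45.92 = 36.08 → 36
After the shade: rgb(27, 71, 36) = #1B4724.
Per channel, c → c + 0.23(255 − c):
  R: 27 + 0.23×(255−27) = 27 + 52.44 = 79.44 → 79
  G: 71 + 42.32 = 113.32 → 113
  B: 36 + 50.37 = 86.37 → 86
rgb(79, 113, 86) = #4F7156.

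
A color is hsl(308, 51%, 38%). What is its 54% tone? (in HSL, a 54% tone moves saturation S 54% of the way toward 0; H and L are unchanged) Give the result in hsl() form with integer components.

hsl(308, 23%, 38%)

S moves 54% from 51 toward 0: 51 − 27.54 = 23.46 → 23.
H and L are unchanged.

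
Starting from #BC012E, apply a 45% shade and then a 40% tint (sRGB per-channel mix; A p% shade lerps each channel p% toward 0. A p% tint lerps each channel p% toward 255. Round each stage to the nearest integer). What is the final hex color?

#BC012E is rgb(188, 1, 46).
A 45% shade moves each channel 45% toward 0:
  R: 188 + 0.45×(0−188) = 188 − 84.6 = 103.4 → 103
  G: 1 + 0.45×(0−1) = 1 − 0.45 = 0.55 → 1
  B: 46 − 20.7 = 25.3 → 25
After the shade: rgb(103, 1, 25) = #670119.
Per channel, c → c + 0.4(255 − c):
  R: 103 + 60.8 = 163.8 → 164
  G: 1 + 101.6 = 102.6 → 103
  B: 25 + 0.4×(255−25) = 25 + 92 = 117 → 117
rgb(164, 103, 117) = #A46775.

#A46775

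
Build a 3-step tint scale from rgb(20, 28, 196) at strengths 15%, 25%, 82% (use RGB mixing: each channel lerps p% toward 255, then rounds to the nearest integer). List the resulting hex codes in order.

15%: (20 + 35.25 = 55.25→55, 28 + 34.05 = 62.05→62, 196 + 8.85 = 204.85→205) → #373ecd
25%: (20 + 58.75 = 78.75→79, 28 + 56.75 = 84.75→85, 196 + 14.75 = 210.75→211) → #4f55d3
82%: (20 + 192.7 = 212.7→213, 28 + 186.14 = 214.14→214, 196 + 48.38 = 244.38→244) → #d5d6f4

#373ecd, #4f55d3, #d5d6f4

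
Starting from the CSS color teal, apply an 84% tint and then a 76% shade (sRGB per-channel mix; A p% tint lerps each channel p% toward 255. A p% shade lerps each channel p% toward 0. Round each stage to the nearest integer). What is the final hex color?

#333838

CSS teal is rgb(0, 128, 128).
An 84% tint moves each channel 84% toward 255:
  R: 0 + 214.2 = 214.2 → 214
  G: 128 + 0.84×(255−128) = 128 + 106.68 = 234.68 → 235
  B: 128 + 106.68 = 234.68 → 235
After the tint: rgb(214, 235, 235) = #D6EBEB.
Lerp each channel 76% toward 0:
  R: 214 + 0.76×(0−214) = 214 − 162.64 = 51.36 → 51
  G: 235 − 178.6 = 56.4 → 56
  B: 235 + 0.76×(0−235) = 235 − 178.6 = 56.4 → 56
rgb(51, 56, 56) = #333838.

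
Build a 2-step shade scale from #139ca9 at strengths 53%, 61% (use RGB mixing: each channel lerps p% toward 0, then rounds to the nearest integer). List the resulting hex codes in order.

#09494f, #073d42

#139ca9 is rgb(19, 156, 169).
53%: (19 − 10.07 = 8.93→9, 156 − 82.68 = 73.32→73, 169 − 89.57 = 79.43→79) → #09494f
61%: (19 − 11.59 = 7.41→7, 156 − 95.16 = 60.84→61, 169 − 103.09 = 65.91→66) → #073d42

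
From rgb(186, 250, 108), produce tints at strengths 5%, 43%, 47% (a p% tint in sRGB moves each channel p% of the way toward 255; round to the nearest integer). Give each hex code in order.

5%: (186 + 3.45 = 189.45→189, 250→250, 108 + 7.35 = 115.35→115) → #bdfa73
43%: (186 + 29.67 = 215.67→216, 250 + 2.15 = 252.15→252, 108 + 63.21 = 171.21→171) → #d8fcab
47%: (186 + 32.43 = 218.43→218, 250 + 2.35 = 252.35→252, 108 + 69.09 = 177.09→177) → #dafcb1

#bdfa73, #d8fcab, #dafcb1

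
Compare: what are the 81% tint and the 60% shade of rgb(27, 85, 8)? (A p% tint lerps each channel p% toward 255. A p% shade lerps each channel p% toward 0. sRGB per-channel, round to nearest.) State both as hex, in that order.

81% tint:
  R: 27 + 0.81×(255−27) = 27 + 184.68 = 211.68 → 212
  G: 85 + 137.7 = 222.7 → 223
  B: 8 + 0.81×(255−8) = 8 + 200.07 = 208.07 → 208
  → #D4DFD0
60% shade:
  R: 27 + 0.6×(0−27) = 27 − 16.2 = 10.8 → 11
  G: 85 − 51 = 34 → 34
  B: 8 + 0.6×(0−8) = 8 − 4.8 = 3.2 → 3
  → #0B2203

#D4DFD0, #0B2203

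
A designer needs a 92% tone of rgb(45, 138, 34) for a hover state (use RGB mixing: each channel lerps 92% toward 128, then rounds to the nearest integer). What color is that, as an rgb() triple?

Lerp each channel 92% toward 128:
  R: 45 + 0.92×(128−45) = 45 + 76.36 = 121.36 → 121
  G: 138 + 0.92×(128−138) = 138 − 9.2 = 128.8 → 129
  B: 34 + 86.48 = 120.48 → 120

rgb(121, 129, 120)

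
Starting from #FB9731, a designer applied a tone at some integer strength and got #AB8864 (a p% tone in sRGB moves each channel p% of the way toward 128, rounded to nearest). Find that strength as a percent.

65%

#FB9731 is rgb(251, 151, 49); #AB8864 is rgb(171, 136, 100).
On the R channel (widest range): 171 ≈ 251 + (p/100)(128 − 251), so p ≈ 100×(171 − 251)/(128 − 251) = -8000/-123 = 65.04.
p = 65 reproduces all three channels after rounding.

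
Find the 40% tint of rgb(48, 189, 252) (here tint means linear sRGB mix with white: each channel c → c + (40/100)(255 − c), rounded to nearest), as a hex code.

Lerp each channel 40% toward 255:
  R: 48 + 0.4×(255−48) = 48 + 82.8 = 130.8 → 131
  G: 189 + 26.4 = 215.4 → 215
  B: 252 + 0.4×(255−252) = 252 + 1.2 = 253.2 → 253
rgb(131, 215, 253) = #83D7FD.

#83D7FD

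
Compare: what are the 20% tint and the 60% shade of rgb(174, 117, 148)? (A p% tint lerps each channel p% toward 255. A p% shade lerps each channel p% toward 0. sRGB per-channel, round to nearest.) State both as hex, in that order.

#BE91A9, #462F3B

20% tint:
  R: 174 + 0.2×(255−174) = 174 + 16.2 = 190.2 → 190
  G: 117 + 0.2×(255−117) = 117 + 27.6 = 144.6 → 145
  B: 148 + 21.4 = 169.4 → 169
  → #BE91A9
60% shade:
  R: 174 − 104.4 = 69.6 → 70
  G: 117 − 70.2 = 46.8 → 47
  B: 148 + 0.6×(0−148) = 148 − 88.8 = 59.2 → 59
  → #462F3B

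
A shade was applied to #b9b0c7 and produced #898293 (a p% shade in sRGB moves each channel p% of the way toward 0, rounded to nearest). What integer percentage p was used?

26%

#b9b0c7 is rgb(185, 176, 199); #898293 is rgb(137, 130, 147).
On the B channel (widest range): 147 ≈ 199 + (p/100)(0 − 199), so p ≈ 100×(147 − 199)/(0 − 199) = -5200/-199 = 26.13.
p = 26 reproduces all three channels after rounding.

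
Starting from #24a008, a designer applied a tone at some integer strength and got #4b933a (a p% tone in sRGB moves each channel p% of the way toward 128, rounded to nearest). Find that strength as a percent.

42%

#24a008 is rgb(36, 160, 8); #4b933a is rgb(75, 147, 58).
On the B channel (widest range): 58 ≈ 8 + (p/100)(128 − 8), so p ≈ 100×(58 − 8)/(128 − 8) = 5000/120 = 41.67.
p = 42 reproduces all three channels after rounding.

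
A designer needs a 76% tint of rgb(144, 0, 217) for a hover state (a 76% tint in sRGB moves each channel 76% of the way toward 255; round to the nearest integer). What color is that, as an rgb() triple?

rgb(228, 194, 246)

Per channel, c → c + 0.76(255 − c):
  R: 144 + 0.76×(255−144) = 144 + 84.36 = 228.36 → 228
  G: 0 + 0.76×(255−0) = 0 + 193.8 = 193.8 → 194
  B: 217 + 28.88 = 245.88 → 246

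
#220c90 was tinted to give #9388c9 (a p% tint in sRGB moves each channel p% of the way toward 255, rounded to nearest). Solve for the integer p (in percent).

#220c90 is rgb(34, 12, 144); #9388c9 is rgb(147, 136, 201).
On the G channel (widest range): 136 ≈ 12 + (p/100)(255 − 12), so p ≈ 100×(136 − 12)/(255 − 12) = 12400/243 = 51.03.
p = 51 reproduces all three channels after rounding.

51%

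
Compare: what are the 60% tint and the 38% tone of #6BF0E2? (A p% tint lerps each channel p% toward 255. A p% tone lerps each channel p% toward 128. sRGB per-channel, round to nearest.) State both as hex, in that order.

#C4F9F3, #73C5BD

#6BF0E2 is rgb(107, 240, 226).
60% tint:
  R: 107 + 0.6×(255−107) = 107 + 88.8 = 195.8 → 196
  G: 240 + 9 = 249 → 249
  B: 226 + 0.6×(255−226) = 226 + 17.4 = 243.4 → 243
  → #C4F9F3
38% tone:
  R: 107 + 0.38×(128−107) = 107 + 7.98 = 114.98 → 115
  G: 240 + 0.38×(128−240) = 240 − 42.56 = 197.44 → 197
  B: 226 + 0.38×(128−226) = 226 − 37.24 = 188.76 → 189
  → #73C5BD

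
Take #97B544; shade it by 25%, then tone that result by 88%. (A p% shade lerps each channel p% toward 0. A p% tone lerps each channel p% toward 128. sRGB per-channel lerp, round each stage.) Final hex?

#97B544 is rgb(151, 181, 68).
Lerp each channel 25% toward 0:
  R: 151 + 0.25×(0−151) = 151 − 37.75 = 113.25 → 113
  G: 181 + 0.25×(0−181) = 181 − 45.25 = 135.75 → 136
  B: 68 − 17 = 51 → 51
After the shade: rgb(113, 136, 51) = #718833.
Lerp each channel 88% toward 128:
  R: 113 + 0.88×(128−113) = 113 + 13.2 = 126.2 → 126
  G: 136 − 7.04 = 128.96 → 129
  B: 51 + 67.76 = 118.76 → 119
rgb(126, 129, 119) = #7E8177.

#7E8177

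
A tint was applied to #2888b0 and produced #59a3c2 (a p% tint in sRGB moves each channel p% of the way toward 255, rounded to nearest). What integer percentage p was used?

23%

#2888b0 is rgb(40, 136, 176); #59a3c2 is rgb(89, 163, 194).
On the R channel (widest range): 89 ≈ 40 + (p/100)(255 − 40), so p ≈ 100×(89 − 40)/(255 − 40) = 4900/215 = 22.79.
p = 23 reproduces all three channels after rounding.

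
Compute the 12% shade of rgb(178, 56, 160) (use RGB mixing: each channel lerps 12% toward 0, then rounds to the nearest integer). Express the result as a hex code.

Lerp each channel 12% toward 0:
  R: 178 − 21.36 = 156.64 → 157
  G: 56 − 6.72 = 49.28 → 49
  B: 160 + 0.12×(0−160) = 160 − 19.2 = 140.8 → 141
rgb(157, 49, 141) = #9D318D.

#9D318D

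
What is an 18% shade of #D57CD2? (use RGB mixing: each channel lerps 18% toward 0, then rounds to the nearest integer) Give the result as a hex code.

#AF66AC

#D57CD2 is rgb(213, 124, 210).
Lerp each channel 18% toward 0:
  R: 213 − 38.34 = 174.66 → 175
  G: 124 + 0.18×(0−124) = 124 − 22.32 = 101.68 → 102
  B: 210 + 0.18×(0−210) = 210 − 37.8 = 172.2 → 172
rgb(175, 102, 172) = #AF66AC.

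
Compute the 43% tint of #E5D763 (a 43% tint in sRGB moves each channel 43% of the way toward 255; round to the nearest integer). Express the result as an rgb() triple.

#E5D763 is rgb(229, 215, 99).
A 43% tint moves each channel 43% toward 255:
  R: 229 + 0.43×(255−229) = 229 + 11.18 = 240.18 → 240
  G: 215 + 0.43×(255−215) = 215 + 17.2 = 232.2 → 232
  B: 99 + 67.08 = 166.08 → 166

rgb(240, 232, 166)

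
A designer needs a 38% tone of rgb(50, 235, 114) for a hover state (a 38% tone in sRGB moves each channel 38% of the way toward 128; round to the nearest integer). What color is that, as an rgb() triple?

A 38% tone moves each channel 38% toward 128:
  R: 50 + 0.38×(128−50) = 50 + 29.64 = 79.64 → 80
  G: 235 + 0.38×(128−235) = 235 − 40.66 = 194.34 → 194
  B: 114 + 5.32 = 119.32 → 119

rgb(80, 194, 119)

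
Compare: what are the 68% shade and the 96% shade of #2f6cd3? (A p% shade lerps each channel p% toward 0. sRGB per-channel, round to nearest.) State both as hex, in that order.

#0f2344, #020408

#2f6cd3 is rgb(47, 108, 211).
68% shade:
  R: 47 − 31.96 = 15.04 → 15
  G: 108 − 73.44 = 34.56 → 35
  B: 211 + 0.68×(0−211) = 211 − 143.48 = 67.52 → 68
  → #0f2344
96% shade:
  R: 47 + 0.96×(0−47) = 47 − 45.12 = 1.88 → 2
  G: 108 + 0.96×(0−108) = 108 − 103.68 = 4.32 → 4
  B: 211 + 0.96×(0−211) = 211 − 202.56 = 8.44 → 8
  → #020408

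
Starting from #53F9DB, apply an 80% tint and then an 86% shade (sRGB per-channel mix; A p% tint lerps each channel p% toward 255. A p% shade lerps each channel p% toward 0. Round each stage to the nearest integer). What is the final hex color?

#1F2423

#53F9DB is rgb(83, 249, 219).
Lerp each channel 80% toward 255:
  R: 83 + 0.8×(255−83) = 83 + 137.6 = 220.6 → 221
  G: 249 + 4.8 = 253.8 → 254
  B: 219 + 28.8 = 247.8 → 248
After the tint: rgb(221, 254, 248) = #DDFEF8.
Lerp each channel 86% toward 0:
  R: 221 − 190.06 = 30.94 → 31
  G: 254 + 0.86×(0−254) = 254 − 218.44 = 35.56 → 36
  B: 248 + 0.86×(0−248) = 248 − 213.28 = 34.72 → 35
rgb(31, 36, 35) = #1F2423.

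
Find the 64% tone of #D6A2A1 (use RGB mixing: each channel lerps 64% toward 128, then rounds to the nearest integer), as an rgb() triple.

rgb(159, 140, 140)

#D6A2A1 is rgb(214, 162, 161).
A 64% tone moves each channel 64% toward 128:
  R: 214 − 55.04 = 158.96 → 159
  G: 162 + 0.64×(128−162) = 162 − 21.76 = 140.24 → 140
  B: 161 − 21.12 = 139.88 → 140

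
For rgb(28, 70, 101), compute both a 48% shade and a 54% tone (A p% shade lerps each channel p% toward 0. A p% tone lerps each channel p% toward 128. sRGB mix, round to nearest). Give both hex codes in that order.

#0f2435, #526574

48% shade:
  R: 28 + 0.48×(0−28) = 28 − 13.44 = 14.56 → 15
  G: 70 + 0.48×(0−70) = 70 − 33.6 = 36.4 → 36
  B: 101 + 0.48×(0−101) = 101 − 48.48 = 52.52 → 53
  → #0f2435
54% tone:
  R: 28 + 54 = 82 → 82
  G: 70 + 31.32 = 101.32 → 101
  B: 101 + 14.58 = 115.58 → 116
  → #526574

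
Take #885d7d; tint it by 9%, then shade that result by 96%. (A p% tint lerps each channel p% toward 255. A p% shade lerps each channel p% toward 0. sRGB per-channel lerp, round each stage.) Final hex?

#060405

#885d7d is rgb(136, 93, 125).
Lerp each channel 9% toward 255:
  R: 136 + 0.09×(255−136) = 136 + 10.71 = 146.71 → 147
  G: 93 + 14.58 = 107.58 → 108
  B: 125 + 0.09×(255−125) = 125 + 11.7 = 136.7 → 137
After the tint: rgb(147, 108, 137) = #936c89.
Lerp each channel 96% toward 0:
  R: 147 + 0.96×(0−147) = 147 − 141.12 = 5.88 → 6
  G: 108 + 0.96×(0−108) = 108 − 103.68 = 4.32 → 4
  B: 137 + 0.96×(0−137) = 137 − 131.52 = 5.48 → 5
rgb(6, 4, 5) = #060405.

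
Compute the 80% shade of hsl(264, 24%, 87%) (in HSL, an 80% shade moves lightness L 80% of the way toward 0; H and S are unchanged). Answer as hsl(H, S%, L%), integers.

L moves 80% from 87 toward 0: 87 − 69.6 = 17.4 → 17.
H and S are unchanged.

hsl(264, 24%, 17%)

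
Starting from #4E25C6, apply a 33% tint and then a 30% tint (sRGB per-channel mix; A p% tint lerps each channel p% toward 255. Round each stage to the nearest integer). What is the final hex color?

#4E25C6 is rgb(78, 37, 198).
Per channel, c → c + 0.33(255 − c):
  R: 78 + 0.33×(255−78) = 78 + 58.41 = 136.41 → 136
  G: 37 + 0.33×(255−37) = 37 + 71.94 = 108.94 → 109
  B: 198 + 18.81 = 216.81 → 217
After the tint: rgb(136, 109, 217) = #886DD9.
Lerp each channel 30% toward 255:
  R: 136 + 0.3×(255−136) = 136 + 35.7 = 171.7 → 172
  G: 109 + 43.8 = 152.8 → 153
  B: 217 + 0.3×(255−217) = 217 + 11.4 = 228.4 → 228
rgb(172, 153, 228) = #AC99E4.

#AC99E4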